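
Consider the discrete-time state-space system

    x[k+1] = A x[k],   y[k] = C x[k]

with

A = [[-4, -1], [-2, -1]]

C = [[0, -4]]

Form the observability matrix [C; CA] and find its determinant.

CA = [[8, 4]]
Observability matrix O = [C; CA] = [[0, -4], [8, 4]]
det(O) = 0·4 - (-4)·8 = 0 - (-32) = 32
Since det(O) ≠ 0, rank(O) = 2 and the system is completely observable.

32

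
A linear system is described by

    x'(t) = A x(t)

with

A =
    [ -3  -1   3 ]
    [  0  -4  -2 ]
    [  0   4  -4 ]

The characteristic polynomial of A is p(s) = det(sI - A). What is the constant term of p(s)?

Expand det(sI - A) for the 3×3 matrix.
p(s) = s^3 + 11s^2 + 48s + 72.
(Check: constant term = det(-A) = (-1)^3 det A = 72; coefficient of s^2 = -tr A = 11.)
The constant term is 72.

72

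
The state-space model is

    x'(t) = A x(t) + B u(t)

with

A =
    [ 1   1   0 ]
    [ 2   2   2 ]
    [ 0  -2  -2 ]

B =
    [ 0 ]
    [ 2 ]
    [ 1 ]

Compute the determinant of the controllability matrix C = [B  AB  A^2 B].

-136

AB = [[2], [6], [-6]]
A^2B = [[8], [4], [0]]
Controllability matrix C = [B  AB  A^2B] = [[0, 2, 8], [2, 6, 4], [1, -6, 0]]
Expanding along the first row, det(C) = 0·(6·0 - 4·(-6)) - 2·(2·0 - 4·1) + 8·(2·(-6) - 6·1) = 0·24 - 2·(-4) + 8·(-18) = -136
Since det(C) ≠ 0, rank(C) = 3 and the system is completely controllable.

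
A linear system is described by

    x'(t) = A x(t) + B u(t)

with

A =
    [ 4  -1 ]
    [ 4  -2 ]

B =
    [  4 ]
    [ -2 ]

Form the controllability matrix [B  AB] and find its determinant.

116

AB = [[18], [20]]
Controllability matrix C = [B  AB] = [[4, 18], [-2, 20]]
det(C) = 4·20 - 18·(-2) = 80 - (-36) = 116
Since det(C) ≠ 0, rank(C) = 2 and the system is completely controllable.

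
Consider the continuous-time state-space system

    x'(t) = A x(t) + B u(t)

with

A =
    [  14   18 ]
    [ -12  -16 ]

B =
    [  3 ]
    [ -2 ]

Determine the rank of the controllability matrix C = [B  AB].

1

AB = [[6], [-4]]
Controllability matrix C = [B  AB] = [[3, 6], [-2, -4]]
Every column of C is a scalar multiple of column 1 = [3, -2] (multipliers 1, 2), so the columns span a one-dimensional space.
C ≠ 0, hence rank(C) = 1.
rank(C) = 1 < n = 2, so the pair (A, B) is not completely controllable.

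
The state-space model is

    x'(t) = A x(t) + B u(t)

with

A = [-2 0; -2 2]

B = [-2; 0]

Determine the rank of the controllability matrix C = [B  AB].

2

AB = [[4], [4]]
Controllability matrix C = [B  AB] = [[-2, 4], [0, 4]]
det(C) = (-2)·4 - 4·0 = -8 - 0 = -8 ≠ 0, so rank(C) = 2.
rank(C) = 2 = n, so the pair (A, B) is completely controllable.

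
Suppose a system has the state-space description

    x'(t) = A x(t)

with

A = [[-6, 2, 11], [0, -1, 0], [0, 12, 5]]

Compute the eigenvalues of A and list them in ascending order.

-6, -1, 5

det(sI - A) = s^3 - (tr A)s^2 + (M11 + M22 + M33)s - det A, where Mii is the 2×2 principal minor of A obtained by deleting row i and column i.
tr A = (-6) + (-1) + 5 = -2; M11 = (-1)·5 - 0·12 = -5 - 0 = -5; M22 = (-6)·5 - 11·0 = -30 - 0 = -30; M33 = (-6)·(-1) - 2·0 = 6 - 0 = 6; sum of minors = -29.
det A = (-6)·((-1)·5 - 0·12) - 2·(0·5 - 0·0) + 11·(0·12 - (-1)·0) = (-6)·(-5) - 2·0 + 11·0 = 30.
So p(s) = det(sI - A) = s^3 + 2s^2 - 29s - 30.
Rational-root test: any integer root divides -30. Testing small divisors, s = -1 works: p(-1) = -1 + 2 + 29 + (-30) = 0, so (s + 1) is a factor.
Dividing, p(s) = (s + 1)(s^2 + s - 30).
Factor s^2 + s - 30: two numbers with sum -1 and product -30 are 5 and -6, so s^2 + s - 30 = (s - 5)(s + 6).
Hence p(s) = (s - 5) (s + 1) (s + 6), with roots -6, -1, 5.
At least one eigenvalue has non-negative real part, so the system is not asymptotically stable.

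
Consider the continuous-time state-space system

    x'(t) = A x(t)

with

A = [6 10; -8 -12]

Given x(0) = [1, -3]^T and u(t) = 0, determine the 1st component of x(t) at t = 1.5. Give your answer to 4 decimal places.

det(sI - A) = s^2 - (tr A)s + det A, with tr A = 6 + (-12) = -6 and det A = 6·(-12) - 10·(-8) = -72 - (-80) = 8.
So p(s) = det(sI - A) = s^2 + 6s + 8.
Factor s^2 + 6s + 8: two numbers with sum -6 and product 8 are -2 and -4, so s^2 + 6s + 8 = (s + 2)(s + 4).
Hence p(s) = (s + 2) (s + 4), with roots -4, -2.
The eigenvalues -4, -2 are distinct and real, so A is diagonalisable and x(t) = e^{At} x(0) = V diag(e^{λ_i t}) V^{-1} x(0), where the columns of V are the eigenvectors.
λ = -4: A - (-4)I = [[10, 10], [-8, -8]]. Row 1 gives 10·v1 + 10·v2 = 0, so take v_1 = [-1, 1]^T.
λ = -2: A - (-2)I = [[8, 10], [-8, -10]]. Row 1 gives 8·v1 + 10·v2 = 0, so take v_2 = [5, -4]^T.
V = [v_1 v_2] = [[-1, 5], [1, -4]] has det V = -1, so V^{-1} = adj(V)/det V = [[4, 5], [1, 1]].
Modal coordinates z(0) = V^{-1} x(0): 4·1 + 5·(-3) = -11; 1·1 + 1·(-3) = -2; so z(0) = [-11, -2]^T.
x_1(t) = Σ_i (v_i)_1 · z_i(0) · e^{λ_i t} (row 1 of V times the modal terms).
x_1(1.5) = (-1)·(-11)·e^{-4·1.5} + 5·(-2)·e^{-2·1.5} = 11·0.002479 + (-10)·0.049787 = -0.4706.

-0.4706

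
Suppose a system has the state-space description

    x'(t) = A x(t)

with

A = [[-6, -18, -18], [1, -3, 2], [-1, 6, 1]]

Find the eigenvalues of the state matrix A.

det(sI - A) = s^3 - (tr A)s^2 + (M11 + M22 + M33)s - det A, where Mii is the 2×2 principal minor of A obtained by deleting row i and column i.
tr A = (-6) + (-3) + 1 = -8; M11 = (-3)·1 - 2·6 = -3 - 12 = -15; M22 = (-6)·1 - (-18)·(-1) = -6 - 18 = -24; M33 = (-6)·(-3) - (-18)·1 = 18 - (-18) = 36; sum of minors = -3.
det A = (-6)·((-3)·1 - 2·6) - (-18)·(1·1 - 2·(-1)) + (-18)·(1·6 - (-3)·(-1)) = (-6)·(-15) - (-18)·3 + (-18)·3 = 90.
So p(s) = det(sI - A) = s^3 + 8s^2 - 3s - 90.
Rational-root test: any integer root divides -90. Testing small divisors, s = 3 works: p(3) = 27 + 72 + (-9) + (-90) = 0, so (s - 3) is a factor.
Dividing, p(s) = (s - 3)(s^2 + 11s + 30).
Factor s^2 + 11s + 30: two numbers with sum -11 and product 30 are -5 and -6, so s^2 + 11s + 30 = (s + 5)(s + 6).
Hence p(s) = (s - 3) (s + 5) (s + 6), with roots -6, -5, 3.
At least one eigenvalue has non-negative real part, so the system is not asymptotically stable.

-6, -5, 3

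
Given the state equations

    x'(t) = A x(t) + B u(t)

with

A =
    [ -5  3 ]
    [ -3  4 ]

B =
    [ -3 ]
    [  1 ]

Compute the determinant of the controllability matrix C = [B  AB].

-57

AB = [[18], [13]]
Controllability matrix C = [B  AB] = [[-3, 18], [1, 13]]
det(C) = (-3)·13 - 18·1 = -39 - 18 = -57
Since det(C) ≠ 0, rank(C) = 2 and the system is completely controllable.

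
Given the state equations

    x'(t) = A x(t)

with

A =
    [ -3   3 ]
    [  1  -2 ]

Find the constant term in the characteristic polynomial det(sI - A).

3

For a 2×2 matrix, det(sI - A) = s^2 - (tr A)s + det A.
tr A = -5, det A = 3.
So p(s) = s^2 + 5s + 3.
The constant term is 3.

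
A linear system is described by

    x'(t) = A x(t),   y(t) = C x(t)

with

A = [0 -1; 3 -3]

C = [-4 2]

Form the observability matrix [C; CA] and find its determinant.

CA = [[6, -2]]
Observability matrix O = [C; CA] = [[-4, 2], [6, -2]]
det(O) = (-4)·(-2) - 2·6 = 8 - 12 = -4
Since det(O) ≠ 0, rank(O) = 2 and the system is completely observable.

-4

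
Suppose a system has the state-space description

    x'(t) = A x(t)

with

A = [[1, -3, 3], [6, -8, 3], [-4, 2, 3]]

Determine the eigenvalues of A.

det(sI - A) = s^3 - (tr A)s^2 + (M11 + M22 + M33)s - det A, where Mii is the 2×2 principal minor of A obtained by deleting row i and column i.
tr A = 1 + (-8) + 3 = -4; M11 = (-8)·3 - 3·2 = -24 - 6 = -30; M22 = 1·3 - 3·(-4) = 3 - (-12) = 15; M33 = 1·(-8) - (-3)·6 = -8 - (-18) = 10; sum of minors = -5.
det A = 1·((-8)·3 - 3·2) - (-3)·(6·3 - 3·(-4)) + 3·(6·2 - (-8)·(-4)) = 1·(-30) - (-3)·30 + 3·(-20) = 0.
So p(s) = det(sI - A) = s^3 + 4s^2 - 5s.
The constant term is 0, so p(s) = s(s^2 + 4s - 5).
Factor s^2 + 4s - 5: two numbers with sum -4 and product -5 are 1 and -5, so s^2 + 4s - 5 = (s - 1)(s + 5).
Hence p(s) = s (s - 1) (s + 5), with roots -5, 0, 1.
At least one eigenvalue has non-negative real part, so the system is not asymptotically stable.

-5, 0, 1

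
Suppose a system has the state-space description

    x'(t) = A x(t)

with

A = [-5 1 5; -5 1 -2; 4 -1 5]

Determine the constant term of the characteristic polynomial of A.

-7

Expand det(sI - A) for the 3×3 matrix.
p(s) = s^3 - s^2 - 42s - 7.
(Check: constant term = det(-A) = (-1)^3 det A = -7; coefficient of s^2 = -tr A = -1.)
The constant term is -7.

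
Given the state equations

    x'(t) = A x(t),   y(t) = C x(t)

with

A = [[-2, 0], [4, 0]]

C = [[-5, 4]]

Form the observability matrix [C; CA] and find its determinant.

-104

CA = [[26, 0]]
Observability matrix O = [C; CA] = [[-5, 4], [26, 0]]
det(O) = (-5)·0 - 4·26 = 0 - 104 = -104
Since det(O) ≠ 0, rank(O) = 2 and the system is completely observable.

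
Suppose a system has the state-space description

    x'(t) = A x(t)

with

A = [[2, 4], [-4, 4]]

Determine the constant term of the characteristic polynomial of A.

For a 2×2 matrix, det(sI - A) = s^2 - (tr A)s + det A.
tr A = 6, det A = 24.
So p(s) = s^2 - 6s + 24.
The constant term is 24.

24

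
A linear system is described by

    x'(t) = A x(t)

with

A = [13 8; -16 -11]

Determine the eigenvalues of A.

det(sI - A) = s^2 - (tr A)s + det A, with tr A = 13 + (-11) = 2 and det A = 13·(-11) - 8·(-16) = -143 - (-128) = -15.
So p(s) = det(sI - A) = s^2 - 2s - 15.
Factor s^2 - 2s - 15: two numbers with sum 2 and product -15 are 5 and -3, so s^2 - 2s - 15 = (s - 5)(s + 3).
Hence p(s) = (s - 5) (s + 3), with roots -3, 5.
At least one eigenvalue has non-negative real part, so the system is not asymptotically stable.

-3, 5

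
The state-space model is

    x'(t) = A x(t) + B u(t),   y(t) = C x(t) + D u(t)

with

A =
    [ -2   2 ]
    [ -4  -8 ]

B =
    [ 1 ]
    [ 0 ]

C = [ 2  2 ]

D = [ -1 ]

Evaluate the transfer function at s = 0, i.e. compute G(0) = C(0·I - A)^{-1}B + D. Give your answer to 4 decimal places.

-0.6667

G(0) = C(-A)^{-1}B + D = -C A^{-1} B + D.
det A = 24, so A^{-1} = (1/24)·adj(A) = [[-1/3, -1/12], [1/6, -1/12]]
A^{-1} B = [-1/3, 1/6]^T
C A^{-1} B = -1/3
G(0) = D - C A^{-1} B = -1 - (-1/3) = -2/3 ≈ -0.6667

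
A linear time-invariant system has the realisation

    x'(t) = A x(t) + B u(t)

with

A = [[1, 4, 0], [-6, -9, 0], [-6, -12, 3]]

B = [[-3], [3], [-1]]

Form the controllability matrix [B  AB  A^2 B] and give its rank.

AB = [[9], [-9], [-21]]
A^2B = [[-27], [27], [-9]]
Controllability matrix C = [B  AB  A^2B] = [[-3, 9, -27], [3, -9, 27], [-1, -21, -9]]
The rows r1, r2, r3 of C are linearly dependent: r1 + r2 = 0 (check each entry), so rank(C) ≤ 2.
The 2×2 minor from rows 1, 3, columns 1, 2 is (-3)·(-21) - 9·(-1) = 63 - (-9) = 72 ≠ 0, so rank(C) = 2.
rank(C) = 2 < n = 3, so the pair (A, B) is not completely controllable.

2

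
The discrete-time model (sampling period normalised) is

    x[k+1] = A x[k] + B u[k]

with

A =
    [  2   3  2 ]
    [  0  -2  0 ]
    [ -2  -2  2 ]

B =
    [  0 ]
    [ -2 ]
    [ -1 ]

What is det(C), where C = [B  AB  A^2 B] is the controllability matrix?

-256

AB = [[-8], [4], [2]]
A^2B = [[0], [-8], [12]]
Controllability matrix C = [B  AB  A^2B] = [[0, -8, 0], [-2, 4, -8], [-1, 2, 12]]
Expanding along the first row, det(C) = 0·(4·12 - (-8)·2) - (-8)·((-2)·12 - (-8)·(-1)) + 0·((-2)·2 - 4·(-1)) = 0·64 - (-8)·(-32) + 0·0 = -256
Since det(C) ≠ 0, rank(C) = 3 and the system is completely controllable.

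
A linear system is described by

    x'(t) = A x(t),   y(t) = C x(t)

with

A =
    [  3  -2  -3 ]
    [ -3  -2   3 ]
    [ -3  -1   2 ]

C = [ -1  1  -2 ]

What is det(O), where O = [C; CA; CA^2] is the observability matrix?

CA = [[0, 2, 2]]
CA^2 = [[-12, -6, 10]]
Observability matrix O = [C; CA; CA^2] = [[-1, 1, -2], [0, 2, 2], [-12, -6, 10]]
Expanding along the first row, det(O) = (-1)·(2·10 - 2·(-6)) - 1·(0·10 - 2·(-12)) + (-2)·(0·(-6) - 2·(-12)) = (-1)·32 - 1·24 + (-2)·24 = -104
Since det(O) ≠ 0, rank(O) = 3 and the system is completely observable.

-104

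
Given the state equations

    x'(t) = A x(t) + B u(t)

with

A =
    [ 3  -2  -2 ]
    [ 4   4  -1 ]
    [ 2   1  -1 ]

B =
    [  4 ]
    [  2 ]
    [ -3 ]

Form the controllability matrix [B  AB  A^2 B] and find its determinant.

-14900

AB = [[14], [27], [13]]
A^2B = [[-38], [151], [42]]
Controllability matrix C = [B  AB  A^2B] = [[4, 14, -38], [2, 27, 151], [-3, 13, 42]]
Expanding along the first row, det(C) = 4·(27·42 - 151·13) - 14·(2·42 - 151·(-3)) + (-38)·(2·13 - 27·(-3)) = 4·(-829) - 14·537 + (-38)·107 = -14900
Since det(C) ≠ 0, rank(C) = 3 and the system is completely controllable.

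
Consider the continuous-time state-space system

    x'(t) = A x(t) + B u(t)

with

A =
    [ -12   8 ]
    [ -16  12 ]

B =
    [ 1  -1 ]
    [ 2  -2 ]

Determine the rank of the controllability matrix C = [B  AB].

1

AB = [[4, -4], [8, -8]]
Controllability matrix C = [B  AB] = [[1, -1, 4, -4], [2, -2, 8, -8]]
Every column of C is a scalar multiple of column 1 = [1, 2] (multipliers 1, -1, 4, -4), so the columns span a one-dimensional space.
C ≠ 0, hence rank(C) = 1.
rank(C) = 1 < n = 2, so the pair (A, B) is not completely controllable.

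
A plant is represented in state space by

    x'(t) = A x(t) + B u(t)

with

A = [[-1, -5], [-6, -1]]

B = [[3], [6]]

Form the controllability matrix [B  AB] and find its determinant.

AB = [[-33], [-24]]
Controllability matrix C = [B  AB] = [[3, -33], [6, -24]]
det(C) = 3·(-24) - (-33)·6 = -72 - (-198) = 126
Since det(C) ≠ 0, rank(C) = 2 and the system is completely controllable.

126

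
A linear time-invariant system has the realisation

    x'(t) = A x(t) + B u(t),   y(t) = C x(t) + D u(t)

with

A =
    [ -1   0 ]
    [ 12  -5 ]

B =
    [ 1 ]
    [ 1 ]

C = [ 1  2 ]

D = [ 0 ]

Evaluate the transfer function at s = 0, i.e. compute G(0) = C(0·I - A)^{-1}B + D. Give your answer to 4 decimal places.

6.2000

G(0) = C(-A)^{-1}B + D = -C A^{-1} B + D.
det A = 5, so A^{-1} = (1/5)·adj(A) = [[-1, 0], [-12/5, -1/5]]
A^{-1} B = [-1, -13/5]^T
C A^{-1} B = -31/5
G(0) = D - C A^{-1} B = 0 - (-31/5) = 31/5 ≈ 6.2000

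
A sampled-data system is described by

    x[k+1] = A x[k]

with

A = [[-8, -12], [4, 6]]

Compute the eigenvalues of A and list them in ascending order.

det(zI - A) = z^2 - (tr A)z + det A, with tr A = (-8) + 6 = -2 and det A = (-8)·6 - (-12)·4 = -48 - (-48) = 0.
So p(z) = det(zI - A) = z^2 + 2z.
Factor z^2 + 2z: two numbers with sum -2 and product 0 are 0 and -2, so z^2 + 2z = z(z + 2).
Hence p(z) = z (z + 2), with roots -2, 0.

-2, 0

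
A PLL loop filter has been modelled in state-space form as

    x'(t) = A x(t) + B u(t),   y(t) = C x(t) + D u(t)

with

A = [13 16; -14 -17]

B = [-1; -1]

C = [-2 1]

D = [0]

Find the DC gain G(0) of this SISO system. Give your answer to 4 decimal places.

G(0) = C(-A)^{-1}B + D = -C A^{-1} B + D.
det A = 3, so A^{-1} = (1/3)·adj(A) = [[-17/3, -16/3], [14/3, 13/3]]
A^{-1} B = [11, -9]^T
C A^{-1} B = -31
G(0) = D - C A^{-1} B = 0 - (-31) = 31

31.0000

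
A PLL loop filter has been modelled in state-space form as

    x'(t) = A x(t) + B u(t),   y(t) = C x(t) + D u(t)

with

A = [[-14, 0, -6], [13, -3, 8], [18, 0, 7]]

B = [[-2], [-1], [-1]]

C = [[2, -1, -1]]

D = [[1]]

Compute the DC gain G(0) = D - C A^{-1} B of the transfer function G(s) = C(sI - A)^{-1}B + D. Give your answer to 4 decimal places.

G(0) = C(-A)^{-1}B + D = -C A^{-1} B + D.
det A = -30, so A^{-1} = (1/-30)·adj(A) = [[7/10, 0, 3/5], [-53/30, -1/3, -17/15], [-9/5, 0, -7/5]]
A^{-1} B = [-2, 5, 5]^T
C A^{-1} B = -14
G(0) = D - C A^{-1} B = 1 - (-14) = 15

15.0000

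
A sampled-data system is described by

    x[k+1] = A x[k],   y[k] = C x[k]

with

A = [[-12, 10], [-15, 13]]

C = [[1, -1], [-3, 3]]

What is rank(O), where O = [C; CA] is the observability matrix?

1

CA = [[3, -3], [-9, 9]]
Observability matrix O = [C; CA] = [[1, -1], [-3, 3], [3, -3], [-9, 9]]
Every row of O is a scalar multiple of row 1 = [1, -1] (multipliers 1, -3, 3, -9), so the rows span a one-dimensional space.
O ≠ 0, hence rank(O) = 1.
rank(O) = 1 < n = 2, so the pair (A, C) is not completely observable.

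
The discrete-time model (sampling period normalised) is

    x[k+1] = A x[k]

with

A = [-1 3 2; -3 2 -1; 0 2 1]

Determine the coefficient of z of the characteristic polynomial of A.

10

Expand det(zI - A) for the 3×3 matrix.
p(z) = z^3 - 2z^2 + 10z + 7.
(Check: constant term = det(-A) = (-1)^3 det A = 7; coefficient of z^2 = -tr A = -2.)
The coefficient of z is 10.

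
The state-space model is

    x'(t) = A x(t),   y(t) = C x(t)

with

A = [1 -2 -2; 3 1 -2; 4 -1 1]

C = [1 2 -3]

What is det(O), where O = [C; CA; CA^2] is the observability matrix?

CA = [[-5, 3, -9]]
CA^2 = [[-32, 22, -5]]
Observability matrix O = [C; CA; CA^2] = [[1, 2, -3], [-5, 3, -9], [-32, 22, -5]]
Expanding along the first row, det(O) = 1·(3·(-5) - (-9)·22) - 2·((-5)·(-5) - (-9)·(-32)) + (-3)·((-5)·22 - 3·(-32)) = 1·183 - 2·(-263) + (-3)·(-14) = 751
Since det(O) ≠ 0, rank(O) = 3 and the system is completely observable.

751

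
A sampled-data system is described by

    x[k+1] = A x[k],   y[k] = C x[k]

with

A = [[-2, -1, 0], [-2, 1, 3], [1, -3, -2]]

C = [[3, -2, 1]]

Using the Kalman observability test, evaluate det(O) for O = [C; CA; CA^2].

CA = [[-1, -8, -8]]
CA^2 = [[10, 17, -8]]
Observability matrix O = [C; CA; CA^2] = [[3, -2, 1], [-1, -8, -8], [10, 17, -8]]
Expanding along the first row, det(O) = 3·((-8)·(-8) - (-8)·17) - (-2)·((-1)·(-8) - (-8)·10) + 1·((-1)·17 - (-8)·10) = 3·200 - (-2)·88 + 1·63 = 839
Since det(O) ≠ 0, rank(O) = 3 and the system is completely observable.

839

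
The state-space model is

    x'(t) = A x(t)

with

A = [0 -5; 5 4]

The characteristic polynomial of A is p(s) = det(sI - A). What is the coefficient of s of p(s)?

-4

For a 2×2 matrix, det(sI - A) = s^2 - (tr A)s + det A.
tr A = 4, det A = 25.
So p(s) = s^2 - 4s + 25.
The coefficient of s is -4.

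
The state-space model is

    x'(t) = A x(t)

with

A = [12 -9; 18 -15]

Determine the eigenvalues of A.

-6, 3

det(sI - A) = s^2 - (tr A)s + det A, with tr A = 12 + (-15) = -3 and det A = 12·(-15) - (-9)·18 = -180 - (-162) = -18.
So p(s) = det(sI - A) = s^2 + 3s - 18.
Factor s^2 + 3s - 18: two numbers with sum -3 and product -18 are 3 and -6, so s^2 + 3s - 18 = (s - 3)(s + 6).
Hence p(s) = (s - 3) (s + 6), with roots -6, 3.
At least one eigenvalue has non-negative real part, so the system is not asymptotically stable.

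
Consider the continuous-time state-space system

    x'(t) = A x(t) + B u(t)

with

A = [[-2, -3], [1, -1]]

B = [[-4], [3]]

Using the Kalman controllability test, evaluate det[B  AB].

31

AB = [[-1], [-7]]
Controllability matrix C = [B  AB] = [[-4, -1], [3, -7]]
det(C) = (-4)·(-7) - (-1)·3 = 28 - (-3) = 31
Since det(C) ≠ 0, rank(C) = 2 and the system is completely controllable.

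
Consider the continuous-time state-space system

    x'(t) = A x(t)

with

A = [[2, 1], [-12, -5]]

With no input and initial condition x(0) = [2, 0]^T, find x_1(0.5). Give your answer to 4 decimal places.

2.6450

det(sI - A) = s^2 - (tr A)s + det A, with tr A = 2 + (-5) = -3 and det A = 2·(-5) - 1·(-12) = -10 - (-12) = 2.
So p(s) = det(sI - A) = s^2 + 3s + 2.
Factor s^2 + 3s + 2: two numbers with sum -3 and product 2 are -1 and -2, so s^2 + 3s + 2 = (s + 1)(s + 2).
Hence p(s) = (s + 1) (s + 2), with roots -2, -1.
The eigenvalues -2, -1 are distinct and real, so A is diagonalisable and x(t) = e^{At} x(0) = V diag(e^{λ_i t}) V^{-1} x(0), where the columns of V are the eigenvectors.
λ = -2: A - (-2)I = [[4, 1], [-12, -3]]. Row 1 gives 4·v1 + 1·v2 = 0, so take v_1 = [-1, 4]^T.
λ = -1: A - (-1)I = [[3, 1], [-12, -4]]. Row 1 gives 3·v1 + 1·v2 = 0, so take v_2 = [-1, 3]^T.
V = [v_1 v_2] = [[-1, -1], [4, 3]] has det V = 1, so V^{-1} = adj(V)/det V = [[3, 1], [-4, -1]].
Modal coordinates z(0) = V^{-1} x(0): 3·2 + 1·0 = 6; (-4)·2 + (-1)·0 = -8; so z(0) = [6, -8]^T.
x_1(t) = Σ_i (v_i)_1 · z_i(0) · e^{λ_i t} (row 1 of V times the modal terms).
x_1(0.5) = (-1)·6·e^{-2·0.5} + (-1)·(-8)·e^{-1·0.5} = (-6)·0.367879 + 8·0.606531 = 2.6450.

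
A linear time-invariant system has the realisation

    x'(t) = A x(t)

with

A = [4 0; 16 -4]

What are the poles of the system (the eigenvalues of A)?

det(sI - A) = s^2 - (tr A)s + det A, with tr A = 4 + (-4) = 0 and det A = 4·(-4) - 0·16 = -16 - 0 = -16.
So p(s) = det(sI - A) = s^2 - 16.
Factor s^2 - 16: two numbers with sum 0 and product -16 are 4 and -4, so s^2 - 16 = (s - 4)(s + 4).
Hence p(s) = (s - 4) (s + 4), with roots -4, 4.
At least one eigenvalue has non-negative real part, so the system is not asymptotically stable.

-4, 4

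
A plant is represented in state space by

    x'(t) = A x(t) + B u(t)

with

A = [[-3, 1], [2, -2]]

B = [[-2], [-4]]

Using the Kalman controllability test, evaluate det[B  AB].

0

AB = [[2], [4]]
Controllability matrix C = [B  AB] = [[-2, 2], [-4, 4]]
det(C) = (-2)·4 - 2·(-4) = -8 - (-8) = 0
Since det(C) = 0, rank(C) < 2 and the system is not completely controllable.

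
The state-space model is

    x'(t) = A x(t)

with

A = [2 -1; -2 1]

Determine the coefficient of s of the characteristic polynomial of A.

For a 2×2 matrix, det(sI - A) = s^2 - (tr A)s + det A.
tr A = 3, det A = 0.
So p(s) = s^2 - 3s.
The coefficient of s is -3.

-3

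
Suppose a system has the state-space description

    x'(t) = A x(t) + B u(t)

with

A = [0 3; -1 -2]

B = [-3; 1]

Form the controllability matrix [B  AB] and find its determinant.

-6

AB = [[3], [1]]
Controllability matrix C = [B  AB] = [[-3, 3], [1, 1]]
det(C) = (-3)·1 - 3·1 = -3 - 3 = -6
Since det(C) ≠ 0, rank(C) = 2 and the system is completely controllable.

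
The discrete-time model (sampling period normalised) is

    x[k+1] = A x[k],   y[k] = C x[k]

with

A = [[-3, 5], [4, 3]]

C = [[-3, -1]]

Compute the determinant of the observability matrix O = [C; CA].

59

CA = [[5, -18]]
Observability matrix O = [C; CA] = [[-3, -1], [5, -18]]
det(O) = (-3)·(-18) - (-1)·5 = 54 - (-5) = 59
Since det(O) ≠ 0, rank(O) = 2 and the system is completely observable.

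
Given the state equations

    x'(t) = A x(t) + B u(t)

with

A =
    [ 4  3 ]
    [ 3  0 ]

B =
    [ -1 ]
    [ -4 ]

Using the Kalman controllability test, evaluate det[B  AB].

-61

AB = [[-16], [-3]]
Controllability matrix C = [B  AB] = [[-1, -16], [-4, -3]]
det(C) = (-1)·(-3) - (-16)·(-4) = 3 - 64 = -61
Since det(C) ≠ 0, rank(C) = 2 and the system is completely controllable.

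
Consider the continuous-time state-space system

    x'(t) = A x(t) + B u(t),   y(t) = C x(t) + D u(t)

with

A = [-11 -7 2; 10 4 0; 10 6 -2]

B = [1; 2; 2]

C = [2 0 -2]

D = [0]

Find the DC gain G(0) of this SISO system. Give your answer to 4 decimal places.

-15.3333

G(0) = C(-A)^{-1}B + D = -C A^{-1} B + D.
det A = -12, so A^{-1} = (1/-12)·adj(A) = [[2/3, 1/6, 2/3], [-5/3, -1/6, -5/3], [-5/3, 1/3, -13/6]]
A^{-1} B = [7/3, -16/3, -16/3]^T
C A^{-1} B = 46/3
G(0) = D - C A^{-1} B = 0 - (46/3) = -46/3 ≈ -15.3333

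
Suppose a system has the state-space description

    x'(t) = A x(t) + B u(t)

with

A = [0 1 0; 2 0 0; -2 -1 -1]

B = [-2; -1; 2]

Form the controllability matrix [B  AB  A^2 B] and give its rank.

3

AB = [[-1], [-4], [3]]
A^2B = [[-4], [-2], [3]]
Controllability matrix C = [B  AB  A^2B] = [[-2, -1, -4], [-1, -4, -2], [2, 3, 3]]
det(C) = (-2)·((-4)·3 - (-2)·3) - (-1)·((-1)·3 - (-2)·2) + (-4)·((-1)·3 - (-4)·2) = (-2)·(-6) - (-1)·1 + (-4)·5 = -7 ≠ 0, so rank(C) = 3.
rank(C) = 3 = n, so the pair (A, B) is completely controllable.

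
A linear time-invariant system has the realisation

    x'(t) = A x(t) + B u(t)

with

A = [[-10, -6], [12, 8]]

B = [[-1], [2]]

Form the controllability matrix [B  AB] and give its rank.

1

AB = [[-2], [4]]
Controllability matrix C = [B  AB] = [[-1, -2], [2, 4]]
Every column of C is a scalar multiple of column 1 = [-1, 2] (multipliers 1, 2), so the columns span a one-dimensional space.
C ≠ 0, hence rank(C) = 1.
rank(C) = 1 < n = 2, so the pair (A, B) is not completely controllable.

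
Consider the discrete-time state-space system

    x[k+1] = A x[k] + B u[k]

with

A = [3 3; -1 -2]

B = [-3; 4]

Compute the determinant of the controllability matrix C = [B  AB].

3

AB = [[3], [-5]]
Controllability matrix C = [B  AB] = [[-3, 3], [4, -5]]
det(C) = (-3)·(-5) - 3·4 = 15 - 12 = 3
Since det(C) ≠ 0, rank(C) = 2 and the system is completely controllable.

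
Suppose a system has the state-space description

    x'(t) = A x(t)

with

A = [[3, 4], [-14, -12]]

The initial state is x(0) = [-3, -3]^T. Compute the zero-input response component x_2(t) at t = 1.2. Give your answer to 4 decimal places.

det(sI - A) = s^2 - (tr A)s + det A, with tr A = 3 + (-12) = -9 and det A = 3·(-12) - 4·(-14) = -36 - (-56) = 20.
So p(s) = det(sI - A) = s^2 + 9s + 20.
Factor s^2 + 9s + 20: two numbers with sum -9 and product 20 are -4 and -5, so s^2 + 9s + 20 = (s + 4)(s + 5).
Hence p(s) = (s + 4) (s + 5), with roots -5, -4.
The eigenvalues -5, -4 are distinct and real, so A is diagonalisable and x(t) = e^{At} x(0) = V diag(e^{λ_i t}) V^{-1} x(0), where the columns of V are the eigenvectors.
λ = -5: A - (-5)I = [[8, 4], [-14, -7]]. Row 1 gives 8·v1 + 4·v2 = 0, so take v_1 = [-1, 2]^T.
λ = -4: A - (-4)I = [[7, 4], [-14, -8]]. Row 1 gives 7·v1 + 4·v2 = 0, so take v_2 = [4, -7]^T.
V = [v_1 v_2] = [[-1, 4], [2, -7]] has det V = -1, so V^{-1} = adj(V)/det V = [[7, 4], [2, 1]].
Modal coordinates z(0) = V^{-1} x(0): 7·(-3) + 4·(-3) = -33; 2·(-3) + 1·(-3) = -9; so z(0) = [-33, -9]^T.
x_2(t) = Σ_i (v_i)_2 · z_i(0) · e^{λ_i t} (row 2 of V times the modal terms).
x_2(1.2) = 2·(-33)·e^{-5·1.2} + (-7)·(-9)·e^{-4·1.2} = (-66)·0.002479 + 63·0.008230 = 0.3549.

0.3549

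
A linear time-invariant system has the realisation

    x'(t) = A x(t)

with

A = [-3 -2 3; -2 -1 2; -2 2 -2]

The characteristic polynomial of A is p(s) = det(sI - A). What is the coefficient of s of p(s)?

9

Expand det(sI - A) for the 3×3 matrix.
p(s) = s^3 + 6s^2 + 9s - 4.
(Check: constant term = det(-A) = (-1)^3 det A = -4; coefficient of s^2 = -tr A = 6.)
The coefficient of s is 9.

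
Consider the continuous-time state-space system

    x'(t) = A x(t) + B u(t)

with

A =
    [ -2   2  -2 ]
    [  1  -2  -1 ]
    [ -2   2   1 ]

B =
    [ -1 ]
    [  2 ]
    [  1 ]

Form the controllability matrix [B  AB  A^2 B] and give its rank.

AB = [[4], [-6], [7]]
A^2B = [[-34], [9], [-13]]
Controllability matrix C = [B  AB  A^2B] = [[-1, 4, -34], [2, -6, 9], [1, 7, -13]]
det(C) = (-1)·((-6)·(-13) - 9·7) - 4·(2·(-13) - 9·1) + (-34)·(2·7 - (-6)·1) = (-1)·15 - 4·(-35) + (-34)·20 = -555 ≠ 0, so rank(C) = 3.
rank(C) = 3 = n, so the pair (A, B) is completely controllable.

3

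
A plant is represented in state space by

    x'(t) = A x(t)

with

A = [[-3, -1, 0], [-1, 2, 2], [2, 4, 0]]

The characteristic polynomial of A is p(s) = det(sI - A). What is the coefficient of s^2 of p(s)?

1

Expand det(sI - A) for the 3×3 matrix.
p(s) = s^3 + s^2 - 15s - 20.
(Check: constant term = det(-A) = (-1)^3 det A = -20; coefficient of s^2 = -tr A = 1.)
The coefficient of s^2 is 1.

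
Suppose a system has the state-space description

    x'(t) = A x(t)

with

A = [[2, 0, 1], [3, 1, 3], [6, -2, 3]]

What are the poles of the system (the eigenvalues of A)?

det(sI - A) = s^3 - (tr A)s^2 + (M11 + M22 + M33)s - det A, where Mii is the 2×2 principal minor of A obtained by deleting row i and column i.
tr A = 2 + 1 + 3 = 6; M11 = 1·3 - 3·(-2) = 3 - (-6) = 9; M22 = 2·3 - 1·6 = 6 - 6 = 0; M33 = 2·1 - 0·3 = 2 - 0 = 2; sum of minors = 11.
det A = 2·(1·3 - 3·(-2)) - 0·(3·3 - 3·6) + 1·(3·(-2) - 1·6) = 2·9 - 0·(-9) + 1·(-12) = 6.
So p(s) = det(sI - A) = s^3 - 6s^2 + 11s - 6.
Rational-root test: any integer root divides -6. Testing small divisors, s = 1 works: p(1) = 1 + (-6) + 11 + (-6) = 0, so (s - 1) is a factor.
Dividing, p(s) = (s - 1)(s^2 - 5s + 6).
Factor s^2 - 5s + 6: two numbers with sum 5 and product 6 are 3 and 2, so s^2 - 5s + 6 = (s - 3)(s - 2).
Hence p(s) = (s - 3) (s - 2) (s - 1), with roots 1, 2, 3.
At least one eigenvalue has non-negative real part, so the system is not asymptotically stable.

1, 2, 3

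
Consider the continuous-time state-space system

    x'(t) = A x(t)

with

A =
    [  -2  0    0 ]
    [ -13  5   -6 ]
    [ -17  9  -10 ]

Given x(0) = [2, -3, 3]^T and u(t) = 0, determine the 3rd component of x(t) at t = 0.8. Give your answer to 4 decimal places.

det(sI - A) = s^3 - (tr A)s^2 + (M11 + M22 + M33)s - det A, where Mii is the 2×2 principal minor of A obtained by deleting row i and column i.
tr A = (-2) + 5 + (-10) = -7; M11 = 5·(-10) - (-6)·9 = -50 - (-54) = 4; M22 = (-2)·(-10) - 0·(-17) = 20 - 0 = 20; M33 = (-2)·5 - 0·(-13) = -10 - 0 = -10; sum of minors = 14.
det A = (-2)·(5·(-10) - (-6)·9) - 0·((-13)·(-10) - (-6)·(-17)) + 0·((-13)·9 - 5·(-17)) = (-2)·4 - 0·28 + 0·(-32) = -8.
So p(s) = det(sI - A) = s^3 + 7s^2 + 14s + 8.
Rational-root test: any integer root divides 8. Testing small divisors, s = -1 works: p(-1) = -1 + 7 + (-14) + 8 = 0, so (s + 1) is a factor.
Dividing, p(s) = (s + 1)(s^2 + 6s + 8).
Factor s^2 + 6s + 8: two numbers with sum -6 and product 8 are -2 and -4, so s^2 + 6s + 8 = (s + 2)(s + 4).
Hence p(s) = (s + 1) (s + 2) (s + 4), with roots -4, -2, -1.
The eigenvalues -4, -2, -1 are distinct and real, so A is diagonalisable and x(t) = e^{At} x(0) = V diag(e^{λ_i t}) V^{-1} x(0), where the columns of V are the eigenvectors.
λ = -4: A - (-4)I = [[2, 0, 0], [-13, 9, -6], [-17, 9, -6]]. v must be orthogonal to every row; (row 1) × (row 2) = [0, 12, 18], so take v_1 = [0, 2, 3]^T.
λ = -2: A - (-2)I = [[0, 0, 0], [-13, 7, -6], [-17, 9, -8]]. v must be orthogonal to every row; (row 2) × (row 3) = [-2, -2, 2], so take v_2 = [1, 1, -1]^T.
λ = -1: A - (-1)I = [[-1, 0, 0], [-13, 6, -6], [-17, 9, -9]]. v must be orthogonal to every row; (row 1) × (row 2) = [0, -6, -6], so take v_3 = [0, -1, -1]^T.
V = [v_1 v_2 v_3] = [[0, 1, 0], [2, 1, -1], [3, -1, -1]] has det V = -1, so V^{-1} = adj(V)/det V = [[2, -1, 1], [1, 0, 0], [5, -3, 2]].
Modal coordinates z(0) = V^{-1} x(0): 2·2 + (-1)·(-3) + 1·3 = 10; 1·2 + 0·(-3) + 0·3 = 2; 5·2 + (-3)·(-3) + 2·3 = 25; so z(0) = [10, 2, 25]^T.
x_3(t) = Σ_i (v_i)_3 · z_i(0) · e^{λ_i t} (row 3 of V times the modal terms).
x_3(0.8) = 3·10·e^{-4·0.8} + (-1)·2·e^{-2·0.8} + (-1)·25·e^{-1·0.8} = 30·0.040762 + (-2)·0.201897 + (-25)·0.449329 = -10.4142.

-10.4142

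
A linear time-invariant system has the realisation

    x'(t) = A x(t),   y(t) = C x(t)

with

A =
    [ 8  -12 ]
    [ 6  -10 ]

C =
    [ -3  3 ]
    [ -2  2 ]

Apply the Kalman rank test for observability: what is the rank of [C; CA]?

1

CA = [[-6, 6], [-4, 4]]
Observability matrix O = [C; CA] = [[-3, 3], [-2, 2], [-6, 6], [-4, 4]]
Every row of O is a scalar multiple of row 1 = [-3, 3] (multipliers 1, 2/3, 2, 4/3), so the rows span a one-dimensional space.
O ≠ 0, hence rank(O) = 1.
rank(O) = 1 < n = 2, so the pair (A, C) is not completely observable.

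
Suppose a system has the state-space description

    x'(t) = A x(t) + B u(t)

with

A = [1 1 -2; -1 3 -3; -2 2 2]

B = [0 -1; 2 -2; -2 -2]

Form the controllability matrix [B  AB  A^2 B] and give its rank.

AB = [[6, 1], [12, 1], [0, -6]]
A^2B = [[18, 14], [30, 20], [12, -12]]
Controllability matrix C = [B  AB  A^2B] = [[0, -1, 6, 1, 18, 14], [2, -2, 12, 1, 30, 20], [-2, -2, 0, -6, 12, -12]]
Take the 3×3 submatrix of C formed by columns 1, 2, 3: [[0, -1, 6], [2, -2, 12], [-2, -2, 0]]. Its determinant is 0·((-2)·0 - 12·(-2)) - (-1)·(2·0 - 12·(-2)) + 6·(2·(-2) - (-2)·(-2)) = 0·24 - (-1)·24 + 6·(-8) = -24 ≠ 0.
So rank(C) ≥ 3; since C has 3 rows, rank(C) = 3.
rank(C) = 3 = n, so the pair (A, B) is completely controllable.

3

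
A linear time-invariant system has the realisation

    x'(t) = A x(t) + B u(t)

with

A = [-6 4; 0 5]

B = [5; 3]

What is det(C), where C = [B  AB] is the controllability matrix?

129

AB = [[-18], [15]]
Controllability matrix C = [B  AB] = [[5, -18], [3, 15]]
det(C) = 5·15 - (-18)·3 = 75 - (-54) = 129
Since det(C) ≠ 0, rank(C) = 2 and the system is completely controllable.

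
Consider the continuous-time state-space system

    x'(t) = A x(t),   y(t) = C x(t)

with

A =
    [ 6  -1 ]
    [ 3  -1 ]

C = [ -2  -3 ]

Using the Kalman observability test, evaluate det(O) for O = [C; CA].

CA = [[-21, 5]]
Observability matrix O = [C; CA] = [[-2, -3], [-21, 5]]
det(O) = (-2)·5 - (-3)·(-21) = -10 - 63 = -73
Since det(O) ≠ 0, rank(O) = 2 and the system is completely observable.

-73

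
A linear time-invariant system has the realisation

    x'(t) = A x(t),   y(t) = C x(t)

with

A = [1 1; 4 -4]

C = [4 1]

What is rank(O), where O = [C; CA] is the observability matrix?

2

CA = [[8, 0]]
Observability matrix O = [C; CA] = [[4, 1], [8, 0]]
det(O) = 4·0 - 1·8 = 0 - 8 = -8 ≠ 0, so rank(O) = 2.
rank(O) = 2 = n, so the pair (A, C) is completely observable.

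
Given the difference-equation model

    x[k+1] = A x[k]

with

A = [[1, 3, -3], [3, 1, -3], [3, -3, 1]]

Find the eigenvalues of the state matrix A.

-2, 1, 4

det(zI - A) = z^3 - (tr A)z^2 + (M11 + M22 + M33)z - det A, where Mii is the 2×2 principal minor of A obtained by deleting row i and column i.
tr A = 1 + 1 + 1 = 3; M11 = 1·1 - (-3)·(-3) = 1 - 9 = -8; M22 = 1·1 - (-3)·3 = 1 - (-9) = 10; M33 = 1·1 - 3·3 = 1 - 9 = -8; sum of minors = -6.
det A = 1·(1·1 - (-3)·(-3)) - 3·(3·1 - (-3)·3) + (-3)·(3·(-3) - 1·3) = 1·(-8) - 3·12 + (-3)·(-12) = -8.
So p(z) = det(zI - A) = z^3 - 3z^2 - 6z + 8.
Rational-root test: any integer root divides 8. Testing small divisors, z = 1 works: p(1) = 1 + (-3) + (-6) + 8 = 0, so (z - 1) is a factor.
Dividing, p(z) = (z - 1)(z^2 - 2z - 8).
Factor z^2 - 2z - 8: two numbers with sum 2 and product -8 are 4 and -2, so z^2 - 2z - 8 = (z - 4)(z + 2).
Hence p(z) = (z - 4) (z - 1) (z + 2), with roots -2, 1, 4.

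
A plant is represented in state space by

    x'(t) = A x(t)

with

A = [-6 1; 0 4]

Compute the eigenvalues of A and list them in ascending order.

det(sI - A) = s^2 - (tr A)s + det A, with tr A = (-6) + 4 = -2 and det A = (-6)·4 - 1·0 = -24 - 0 = -24.
So p(s) = det(sI - A) = s^2 + 2s - 24.
Factor s^2 + 2s - 24: two numbers with sum -2 and product -24 are 4 and -6, so s^2 + 2s - 24 = (s - 4)(s + 6).
Hence p(s) = (s - 4) (s + 6), with roots -6, 4.
At least one eigenvalue has non-negative real part, so the system is not asymptotically stable.

-6, 4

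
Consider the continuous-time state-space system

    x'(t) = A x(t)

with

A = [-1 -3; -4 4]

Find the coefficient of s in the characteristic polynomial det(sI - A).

-3

For a 2×2 matrix, det(sI - A) = s^2 - (tr A)s + det A.
tr A = 3, det A = -16.
So p(s) = s^2 - 3s - 16.
The coefficient of s is -3.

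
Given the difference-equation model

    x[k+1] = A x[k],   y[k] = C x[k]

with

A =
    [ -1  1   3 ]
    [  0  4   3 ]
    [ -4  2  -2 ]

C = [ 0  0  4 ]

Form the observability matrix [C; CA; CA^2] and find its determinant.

CA = [[-16, 8, -8]]
CA^2 = [[48, 0, -8]]
Observability matrix O = [C; CA; CA^2] = [[0, 0, 4], [-16, 8, -8], [48, 0, -8]]
Expanding along the first row, det(O) = 0·(8·(-8) - (-8)·0) - 0·((-16)·(-8) - (-8)·48) + 4·((-16)·0 - 8·48) = 0·(-64) - 0·512 + 4·(-384) = -1536
Since det(O) ≠ 0, rank(O) = 3 and the system is completely observable.

-1536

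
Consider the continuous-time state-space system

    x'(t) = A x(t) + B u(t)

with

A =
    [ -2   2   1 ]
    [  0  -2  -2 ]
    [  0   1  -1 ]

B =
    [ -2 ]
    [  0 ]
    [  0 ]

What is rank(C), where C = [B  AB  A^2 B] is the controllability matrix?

1

AB = [[4], [0], [0]]
A^2B = [[-8], [0], [0]]
Controllability matrix C = [B  AB  A^2B] = [[-2, 4, -8], [0, 0, 0], [0, 0, 0]]
Every column of C is a scalar multiple of column 1 = [-2, 0, 0] (multipliers 1, -2, 4), so the columns span a one-dimensional space.
C ≠ 0, hence rank(C) = 1.
rank(C) = 1 < n = 3, so the pair (A, B) is not completely controllable.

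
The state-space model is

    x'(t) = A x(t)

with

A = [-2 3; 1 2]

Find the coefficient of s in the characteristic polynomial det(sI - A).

For a 2×2 matrix, det(sI - A) = s^2 - (tr A)s + det A.
tr A = 0, det A = -7.
So p(s) = s^2 - 7.
The coefficient of s is 0.

0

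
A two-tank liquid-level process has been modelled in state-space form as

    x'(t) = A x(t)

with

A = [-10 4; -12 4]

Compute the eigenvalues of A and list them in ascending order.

-4, -2

det(sI - A) = s^2 - (tr A)s + det A, with tr A = (-10) + 4 = -6 and det A = (-10)·4 - 4·(-12) = -40 - (-48) = 8.
So p(s) = det(sI - A) = s^2 + 6s + 8.
Factor s^2 + 6s + 8: two numbers with sum -6 and product 8 are -2 and -4, so s^2 + 6s + 8 = (s + 2)(s + 4).
Hence p(s) = (s + 2) (s + 4), with roots -4, -2.
All eigenvalues have negative real part, so the system is asymptotically stable.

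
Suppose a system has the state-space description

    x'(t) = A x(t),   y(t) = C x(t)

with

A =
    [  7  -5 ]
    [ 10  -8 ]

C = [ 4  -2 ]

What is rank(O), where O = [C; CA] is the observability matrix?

1

CA = [[8, -4]]
Observability matrix O = [C; CA] = [[4, -2], [8, -4]]
Every row of O is a scalar multiple of row 1 = [4, -2] (multipliers 1, 2), so the rows span a one-dimensional space.
O ≠ 0, hence rank(O) = 1.
rank(O) = 1 < n = 2, so the pair (A, C) is not completely observable.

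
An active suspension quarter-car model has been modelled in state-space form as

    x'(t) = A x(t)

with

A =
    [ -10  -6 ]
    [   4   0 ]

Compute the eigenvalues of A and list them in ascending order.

-6, -4

det(sI - A) = s^2 - (tr A)s + det A, with tr A = (-10) + 0 = -10 and det A = (-10)·0 - (-6)·4 = 0 - (-24) = 24.
So p(s) = det(sI - A) = s^2 + 10s + 24.
Factor s^2 + 10s + 24: two numbers with sum -10 and product 24 are -4 and -6, so s^2 + 10s + 24 = (s + 4)(s + 6).
Hence p(s) = (s + 4) (s + 6), with roots -6, -4.
All eigenvalues have negative real part, so the system is asymptotically stable.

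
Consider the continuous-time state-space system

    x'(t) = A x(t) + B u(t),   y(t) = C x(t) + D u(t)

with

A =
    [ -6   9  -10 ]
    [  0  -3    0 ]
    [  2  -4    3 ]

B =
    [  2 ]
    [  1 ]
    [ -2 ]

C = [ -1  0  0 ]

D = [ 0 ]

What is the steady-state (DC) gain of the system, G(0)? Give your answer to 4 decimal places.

G(0) = C(-A)^{-1}B + D = -C A^{-1} B + D.
det A = -6, so A^{-1} = (1/-6)·adj(A) = [[3/2, -13/6, 5], [0, -1/3, 0], [-1, 1, -3]]
A^{-1} B = [-55/6, -1/3, 5]^T
C A^{-1} B = 55/6
G(0) = D - C A^{-1} B = 0 - (55/6) = -55/6 ≈ -9.1667

-9.1667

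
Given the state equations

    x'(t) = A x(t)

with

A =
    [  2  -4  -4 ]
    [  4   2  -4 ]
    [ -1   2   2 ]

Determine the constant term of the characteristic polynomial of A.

0

Expand det(sI - A) for the 3×3 matrix.
p(s) = s^3 - 6s^2 + 32s.
(Check: constant term = det(-A) = (-1)^3 det A = 0; coefficient of s^2 = -tr A = -6.)
The constant term is 0.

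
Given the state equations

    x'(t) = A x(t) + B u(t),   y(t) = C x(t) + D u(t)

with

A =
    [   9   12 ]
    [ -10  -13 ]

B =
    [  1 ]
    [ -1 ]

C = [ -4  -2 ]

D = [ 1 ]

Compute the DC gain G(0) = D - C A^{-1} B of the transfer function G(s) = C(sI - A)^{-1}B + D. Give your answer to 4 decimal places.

G(0) = C(-A)^{-1}B + D = -C A^{-1} B + D.
det A = 3, so A^{-1} = (1/3)·adj(A) = [[-13/3, -4], [10/3, 3]]
A^{-1} B = [-1/3, 1/3]^T
C A^{-1} B = 2/3
G(0) = D - C A^{-1} B = 1 - (2/3) = 1/3 ≈ 0.3333

0.3333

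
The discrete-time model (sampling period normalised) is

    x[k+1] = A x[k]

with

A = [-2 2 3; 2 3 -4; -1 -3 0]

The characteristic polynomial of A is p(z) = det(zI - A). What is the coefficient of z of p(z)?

-19

Expand det(zI - A) for the 3×3 matrix.
p(z) = z^3 - z^2 - 19z - 23.
(Check: constant term = det(-A) = (-1)^3 det A = -23; coefficient of z^2 = -tr A = -1.)
The coefficient of z is -19.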